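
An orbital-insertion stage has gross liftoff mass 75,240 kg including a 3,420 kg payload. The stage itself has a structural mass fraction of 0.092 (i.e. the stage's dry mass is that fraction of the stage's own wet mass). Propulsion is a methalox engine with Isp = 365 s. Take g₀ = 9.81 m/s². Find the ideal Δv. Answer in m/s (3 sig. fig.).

Stage wet mass = m₀ − payload = 75,240 − 3,420 = 71,820 kg.
Stage dry mass = ε × stage wet mass = 0.092 × 71,820 = 6,607.44 kg.
Burnout mass m_f = stage dry + payload = 6,607.44 + 3,420 = 10,027.44 kg.
v_e = Isp · g₀ = 365 × 9.81 = 3580.7 m/s.
By the Tsiolkovsky rocket equation, Δv = v_e · ln(75,240/10,027.44) = 3580.7 × ln(7.503) = 3580.7 × 2.0154 ≈ 7216 m/s.

Δv ≈ 7220 m/s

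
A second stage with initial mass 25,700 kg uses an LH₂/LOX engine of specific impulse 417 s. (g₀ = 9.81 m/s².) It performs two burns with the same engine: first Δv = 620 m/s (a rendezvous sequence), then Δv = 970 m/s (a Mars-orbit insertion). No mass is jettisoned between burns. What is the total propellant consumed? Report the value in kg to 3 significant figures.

total propellant consumed ≈ 8280 kg

v_e = Isp · g₀ = 417 × 9.81 = 4090.8 m/s.
After the first burn: m = 25700 × exp(−620/4090.8) = 25700 × 0.85937 = 22,085.8 kg.
After the second burn: m = 22,085.8 × exp(−970/4090.8) = 22,085.8 × 0.78890 = 17,423.5 kg.
Total propellant = m₀ − m_final = 25700 − 17,423.5 = 8,276.5 kg.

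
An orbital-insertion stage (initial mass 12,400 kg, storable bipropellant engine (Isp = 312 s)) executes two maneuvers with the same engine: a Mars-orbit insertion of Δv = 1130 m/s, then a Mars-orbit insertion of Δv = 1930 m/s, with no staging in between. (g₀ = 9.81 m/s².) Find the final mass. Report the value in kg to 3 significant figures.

v_e = Isp · g₀ = 312 × 9.81 = 3060.7 m/s.
After the first burn: m = 12400 × exp(−1130/3060.7) = 12400 × 0.69129 = 8,572 kg.
After the second burn: m = 8,572 × exp(−1930/3060.7) = 8,572 × 0.53229 = 4,562.79 kg.

final mass ≈ 4560 kg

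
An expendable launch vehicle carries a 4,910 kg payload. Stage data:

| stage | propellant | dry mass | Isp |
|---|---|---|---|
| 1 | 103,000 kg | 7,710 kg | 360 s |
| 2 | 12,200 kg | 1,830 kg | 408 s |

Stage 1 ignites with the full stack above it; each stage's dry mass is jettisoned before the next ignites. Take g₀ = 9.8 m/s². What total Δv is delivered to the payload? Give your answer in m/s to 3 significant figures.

Δv ≈ 9710 m/s

Ignition mass of stage 1 = 103,000+7,710 + 12,200+1,830 + 4,910 = 129,650 kg.
Stage 1: m₀ = 129,650 kg, m_f = 129,650 − 103,000 = 26,650 kg; Δv = 360×9.8×ln(4.865) = 3528.0×1.5820 ≈ 5581 m/s.
Stage 2: m₀ = 18,940 kg, m_f = 18,940 − 12,200 = 6,740 kg; Δv = 408×9.8×ln(2.81) = 3998.4×1.0332 ≈ 4131 m/s.
Total Δv = 5581 + 4131 = 9712 m/s.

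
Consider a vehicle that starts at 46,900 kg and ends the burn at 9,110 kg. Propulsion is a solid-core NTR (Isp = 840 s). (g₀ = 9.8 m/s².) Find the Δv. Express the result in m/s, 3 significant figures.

v_e = Isp · g₀ = 840 × 9.8 = 8232.0 m/s.
Δv = v_e · ln(m₀/m_f) = 8232.0 × ln(5.148) = 8232.0 × 1.6386 ≈ 13489.3 m/s.

Δv ≈ 13500 m/s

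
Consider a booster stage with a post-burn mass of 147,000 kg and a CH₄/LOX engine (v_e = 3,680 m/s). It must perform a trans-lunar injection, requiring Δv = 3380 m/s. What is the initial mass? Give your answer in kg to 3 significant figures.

initial mass ≈ 368000 kg

m₀/m_f = exp(Δv / v_e) = exp(3380 / 3680.0) = exp(0.9185) = 2.5055.
m₀ = m_f × 2.5055 = 147,000 × 2.5055 = 368,309 kg.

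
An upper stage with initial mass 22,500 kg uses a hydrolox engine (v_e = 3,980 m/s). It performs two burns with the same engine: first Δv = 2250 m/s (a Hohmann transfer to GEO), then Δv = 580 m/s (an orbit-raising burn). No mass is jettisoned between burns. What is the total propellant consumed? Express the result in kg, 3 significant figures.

After the first burn: m = 22500 × exp(−2250/3980.0) = 22500 × 0.56817 = 12,783.8 kg.
After the second burn: m = 12,783.8 × exp(−580/3980.0) = 12,783.8 × 0.86439 = 11,050.2 kg.
Total propellant = m₀ − m_final = 22500 − 11,050.2 = 11,449.8 kg.

total propellant consumed ≈ 11400 kg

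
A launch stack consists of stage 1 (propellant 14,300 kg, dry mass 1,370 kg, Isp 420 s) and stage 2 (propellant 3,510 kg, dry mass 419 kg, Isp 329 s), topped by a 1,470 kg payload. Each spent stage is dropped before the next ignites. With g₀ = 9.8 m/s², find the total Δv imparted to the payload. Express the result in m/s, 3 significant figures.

Δv ≈ 8060 m/s

Ignition mass of stage 1 = 14,300+1,370 + 3,510+419 + 1,470 = 21,069 kg.
Stage 1: m₀ = 21,069 kg, m_f = 21,069 − 14,300 = 6,769 kg; Δv = 420×9.8×ln(3.113) = 4116.0×1.1354 ≈ 4674 m/s.
Stage 2: m₀ = 5,399 kg, m_f = 5,399 − 3,510 = 1,889 kg; Δv = 329×9.8×ln(2.858) = 3224.2×1.0502 ≈ 3386 m/s.
Total Δv = 4674 + 3386 = 8060 m/s.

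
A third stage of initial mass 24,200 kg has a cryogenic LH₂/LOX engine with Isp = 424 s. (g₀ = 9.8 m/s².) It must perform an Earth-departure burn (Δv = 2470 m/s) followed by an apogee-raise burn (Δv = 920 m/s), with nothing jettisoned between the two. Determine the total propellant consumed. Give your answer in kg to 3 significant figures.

v_e = Isp · g₀ = 424 × 9.8 = 4155.2 m/s.
After the first burn: m = 24200 × exp(−2470/4155.2) = 24200 × 0.55187 = 13,355.3 kg.
After the second burn: m = 13,355.3 × exp(−920/4155.2) = 13,355.3 × 0.80139 = 10,702.8 kg.
Total propellant = m₀ − m_final = 24200 − 10,702.8 = 13,497.2 kg.

total propellant consumed ≈ 13500 kg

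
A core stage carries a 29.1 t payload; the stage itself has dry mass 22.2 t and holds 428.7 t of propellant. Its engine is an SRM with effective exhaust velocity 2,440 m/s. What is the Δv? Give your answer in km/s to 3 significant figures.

m₀ = payload + dry + propellant = 29.1 + 22.2 + 428.7 = 480 t.
m_f = payload + dry = 29.1 + 22.2 = 51.3 t.
By the Tsiolkovsky rocket equation, Δv = v_e · ln(m₀/m_f) = 2440.0 × ln(9.357) = 2440.0 × 2.2361 ≈ 5456.1 m/s.

Δv ≈ 5.46 km/s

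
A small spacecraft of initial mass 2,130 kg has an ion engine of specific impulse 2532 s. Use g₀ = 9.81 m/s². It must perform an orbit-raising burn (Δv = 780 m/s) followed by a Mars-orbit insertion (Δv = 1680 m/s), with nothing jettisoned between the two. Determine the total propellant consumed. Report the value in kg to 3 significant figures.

total propellant consumed ≈ 201 kg

v_e = Isp · g₀ = 2532 × 9.81 = 24838.9 m/s.
After the first burn: m = 2130 × exp(−780/24838.9) = 2130 × 0.96909 = 2,064.16 kg.
After the second burn: m = 2,064.16 × exp(−1680/24838.9) = 2,064.16 × 0.93460 = 1,929.16 kg.
Total propellant = m₀ − m_final = 2130 − 1,929.16 = 200.84 kg.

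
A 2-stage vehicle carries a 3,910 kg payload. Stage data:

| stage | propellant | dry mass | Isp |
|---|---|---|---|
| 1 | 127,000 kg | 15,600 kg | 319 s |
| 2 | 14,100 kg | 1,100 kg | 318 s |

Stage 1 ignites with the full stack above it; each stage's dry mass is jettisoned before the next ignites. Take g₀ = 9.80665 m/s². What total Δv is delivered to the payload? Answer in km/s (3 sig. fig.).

Ignition mass of stage 1 = 127,000+15,600 + 14,100+1,100 + 3,910 = 161,710 kg.
Stage 1: m₀ = 161,710 kg, m_f = 161,710 − 127,000 = 34,710 kg; Δv = 319×9.80665×ln(4.659) = 3128.3×1.5388 ≈ 4814 m/s.
Stage 2: m₀ = 19,110 kg, m_f = 19,110 − 14,100 = 5,010 kg; Δv = 318×9.80665×ln(3.814) = 3118.5×1.3388 ≈ 4175 m/s.
Total Δv = 4814 + 4175 = 8989 m/s.

Δv ≈ 8.99 km/s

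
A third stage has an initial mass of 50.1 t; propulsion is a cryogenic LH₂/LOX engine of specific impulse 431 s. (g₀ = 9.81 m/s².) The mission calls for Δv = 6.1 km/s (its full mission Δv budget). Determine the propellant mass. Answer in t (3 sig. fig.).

v_e = Isp · g₀ = 431 × 9.81 = 4228.1 m/s.
m₀/m_f = exp(Δv / v_e) = exp(6100 / 4228.1) = exp(1.4427) = 4.2322.
m_f = 50.1 / 4.2322 = 11.8378 t, so propellant = m₀ − m_f = 50.1 − 11.8378 = 38.2622 t.

propellant mass ≈ 38.3 t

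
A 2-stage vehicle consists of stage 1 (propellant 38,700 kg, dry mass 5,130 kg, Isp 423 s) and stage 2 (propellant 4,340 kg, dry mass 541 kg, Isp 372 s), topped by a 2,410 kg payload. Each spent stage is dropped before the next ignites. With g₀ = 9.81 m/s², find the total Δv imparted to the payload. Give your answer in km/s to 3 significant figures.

Ignition mass of stage 1 = 38,700+5,130 + 4,340+541 + 2,410 = 51,121 kg.
Stage 1: m₀ = 51,121 kg, m_f = 51,121 − 38,700 = 12,421 kg; Δv = 423×9.81×ln(4.116) = 4149.6×1.4148 ≈ 5871 m/s.
Stage 2: m₀ = 7,291 kg, m_f = 7,291 − 4,340 = 2,951 kg; Δv = 372×9.81×ln(2.471) = 3649.3×0.9045 ≈ 3301 m/s.
Total Δv = 5871 + 3301 = 9172 m/s.

Δv ≈ 9.17 km/s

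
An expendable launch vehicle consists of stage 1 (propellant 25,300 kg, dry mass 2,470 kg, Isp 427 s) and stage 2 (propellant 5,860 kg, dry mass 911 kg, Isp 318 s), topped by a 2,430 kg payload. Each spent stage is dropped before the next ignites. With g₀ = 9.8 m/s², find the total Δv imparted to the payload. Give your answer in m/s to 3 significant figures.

Ignition mass of stage 1 = 25,300+2,470 + 5,860+911 + 2,430 = 36,971 kg.
Stage 1: m₀ = 36,971 kg, m_f = 36,971 − 25,300 = 11,671 kg; Δv = 427×9.8×ln(3.168) = 4184.6×1.1530 ≈ 4825 m/s.
Stage 2: m₀ = 9,201 kg, m_f = 9,201 − 5,860 = 3,341 kg; Δv = 318×9.8×ln(2.754) = 3116.4×1.0130 ≈ 3157 m/s.
Total Δv = 4825 + 3157 = 7982 m/s.

Δv ≈ 7980 m/s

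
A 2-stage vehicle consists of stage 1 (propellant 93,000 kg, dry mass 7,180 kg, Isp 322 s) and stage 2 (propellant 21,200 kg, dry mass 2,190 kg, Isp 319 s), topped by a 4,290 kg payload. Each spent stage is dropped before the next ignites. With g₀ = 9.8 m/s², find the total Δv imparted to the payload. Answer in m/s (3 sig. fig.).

Ignition mass of stage 1 = 93,000+7,180 + 21,200+2,190 + 4,290 = 127,860 kg.
Stage 1: m₀ = 127,860 kg, m_f = 127,860 − 93,000 = 34,860 kg; Δv = 322×9.8×ln(3.668) = 3155.6×1.2996 ≈ 4101 m/s.
Stage 2: m₀ = 27,680 kg, m_f = 27,680 − 21,200 = 6,480 kg; Δv = 319×9.8×ln(4.272) = 3126.2×1.4520 ≈ 4539 m/s.
Total Δv = 4101 + 4539 = 8640 m/s.

Δv ≈ 8640 m/s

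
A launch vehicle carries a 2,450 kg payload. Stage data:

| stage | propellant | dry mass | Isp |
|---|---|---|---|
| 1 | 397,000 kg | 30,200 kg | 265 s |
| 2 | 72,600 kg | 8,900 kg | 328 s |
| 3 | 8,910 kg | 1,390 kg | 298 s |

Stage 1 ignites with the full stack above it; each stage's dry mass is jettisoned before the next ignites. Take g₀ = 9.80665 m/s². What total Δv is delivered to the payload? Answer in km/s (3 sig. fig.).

Ignition mass of stage 1 = 397,000+30,200 + 72,600+8,900 + 8,910+1,390 + 2,450 = 521,450 kg.
Stage 1: m₀ = 521,450 kg, m_f = 521,450 − 397,000 = 124,450 kg; Δv = 265×9.80665×ln(4.19) = 2598.8×1.4327 ≈ 3723 m/s.
Stage 2: m₀ = 94,250 kg, m_f = 94,250 − 72,600 = 21,650 kg; Δv = 328×9.80665×ln(4.353) = 3216.6×1.4709 ≈ 4731 m/s.
Stage 3: m₀ = 12,750 kg, m_f = 12,750 − 8,910 = 3,840 kg; Δv = 298×9.80665×ln(3.32) = 2922.4×1.2001 ≈ 3507 m/s.
Total Δv = 3723 + 4731 + 3507 = 11961 m/s.

Δv ≈ 12.0 km/s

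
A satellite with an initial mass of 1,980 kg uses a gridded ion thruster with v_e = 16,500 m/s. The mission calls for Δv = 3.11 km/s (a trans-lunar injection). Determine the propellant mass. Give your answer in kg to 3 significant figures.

propellant mass ≈ 340 kg

m₀/m_f = exp(Δv / v_e) = exp(3110 / 16500.0) = exp(0.1885) = 1.2074.
m_f = 1,980 / 1.2074 = 1,639.89 kg, so propellant = m₀ − m_f = 1,980 − 1,639.89 = 340.11 kg.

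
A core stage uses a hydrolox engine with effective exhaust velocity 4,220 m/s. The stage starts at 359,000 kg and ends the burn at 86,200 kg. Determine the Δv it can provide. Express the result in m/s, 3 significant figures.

Δv ≈ 6020 m/s

By the Tsiolkovsky rocket equation, Δv = v_e · ln(m₀/m_f) = 4220.0 × ln(4.165) = 4220.0 × 1.4267 ≈ 6020.5 m/s.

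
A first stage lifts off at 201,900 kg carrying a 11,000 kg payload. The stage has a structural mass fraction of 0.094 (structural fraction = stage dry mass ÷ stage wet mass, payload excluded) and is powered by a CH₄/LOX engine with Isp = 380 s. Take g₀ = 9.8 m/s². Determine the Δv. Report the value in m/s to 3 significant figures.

Δv ≈ 7230 m/s

Stage wet mass = m₀ − payload = 201,900 − 11,000 = 190,900 kg.
Stage dry mass = ε × stage wet mass = 0.094 × 190,900 = 17,944.6 kg.
Burnout mass m_f = stage dry + payload = 17,944.6 + 11,000 = 28,944.6 kg.
v_e = Isp · g₀ = 380 × 9.8 = 3724.0 m/s.
By the Tsiolkovsky rocket equation, Δv = v_e · ln(201,900/28,944.6) = 3724.0 × ln(6.975) = 3724.0 × 1.9424 ≈ 7233 m/s.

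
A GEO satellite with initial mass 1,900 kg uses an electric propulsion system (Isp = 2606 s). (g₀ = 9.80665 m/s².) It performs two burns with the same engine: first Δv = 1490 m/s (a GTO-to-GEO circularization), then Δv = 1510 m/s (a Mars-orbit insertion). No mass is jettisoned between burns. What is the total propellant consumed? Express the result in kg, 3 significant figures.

total propellant consumed ≈ 210 kg

v_e = Isp · g₀ = 2606 × 9.80665 = 25556.1 m/s.
After the first burn: m = 1900 × exp(−1490/25556.1) = 1900 × 0.94336 = 1,792.38 kg.
After the second burn: m = 1,792.38 × exp(−1510/25556.1) = 1,792.38 × 0.94263 = 1,689.55 kg.
Total propellant = m₀ − m_final = 1900 − 1,689.55 = 210.45 kg.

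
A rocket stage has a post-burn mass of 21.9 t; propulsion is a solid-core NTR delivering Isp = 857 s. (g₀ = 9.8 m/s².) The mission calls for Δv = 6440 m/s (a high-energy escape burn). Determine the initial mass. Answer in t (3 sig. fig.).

initial mass ≈ 47.1 t

v_e = Isp · g₀ = 857 × 9.8 = 8398.6 m/s.
m₀/m_f = exp(Δv / v_e) = exp(6440 / 8398.6) = exp(0.7668) = 2.1529.
m₀ = m_f × 2.1529 = 21.9 × 2.1529 = 47.1485 t.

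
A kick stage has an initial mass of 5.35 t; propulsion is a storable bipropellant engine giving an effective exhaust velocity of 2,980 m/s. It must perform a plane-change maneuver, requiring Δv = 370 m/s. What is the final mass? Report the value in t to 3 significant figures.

final mass ≈ 4.73 t

From the ideal rocket equation, m₀/m_f = exp(Δv / v_e) = exp(370 / 2980.0) = exp(0.1242) = 1.1322.
m_f = m₀ / 1.1322 = 5.35 / 1.1322 = 4.72531 t.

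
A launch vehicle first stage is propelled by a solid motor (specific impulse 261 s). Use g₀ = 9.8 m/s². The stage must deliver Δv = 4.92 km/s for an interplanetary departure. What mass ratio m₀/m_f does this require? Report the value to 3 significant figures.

mass ratio ≈ 6.85

v_e = Isp · g₀ = 261 × 9.8 = 2557.8 m/s.
Rocket equation: m₀/m_f = exp(Δv / v_e) = exp(4920 / 2557.8) = exp(1.9235) = 6.8451.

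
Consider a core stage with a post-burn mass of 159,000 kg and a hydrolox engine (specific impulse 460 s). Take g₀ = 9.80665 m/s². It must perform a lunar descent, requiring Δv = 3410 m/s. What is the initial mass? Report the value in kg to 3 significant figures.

initial mass ≈ 339000 kg

v_e = Isp · g₀ = 460 × 9.80665 = 4511.1 m/s.
By the Tsiolkovsky rocket equation, m₀/m_f = exp(Δv / v_e) = exp(3410 / 4511.1) = exp(0.7559) = 2.1296.
m₀ = m_f × 2.1296 = 159,000 × 2.1296 = 338,606 kg.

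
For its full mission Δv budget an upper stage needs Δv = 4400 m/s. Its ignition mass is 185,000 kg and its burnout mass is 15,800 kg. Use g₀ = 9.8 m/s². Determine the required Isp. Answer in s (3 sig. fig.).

ln(m₀/m_f) = ln(185000/15800) = ln(11.71) = 2.4603.
v_e = Δv / ln(m₀/m_f) = 4400 / 2.4603 = 1788.4 m/s.
Isp = v_e / g₀ = 1788.4 / 9.8 = 182.5 s.

Isp ≈ 182 s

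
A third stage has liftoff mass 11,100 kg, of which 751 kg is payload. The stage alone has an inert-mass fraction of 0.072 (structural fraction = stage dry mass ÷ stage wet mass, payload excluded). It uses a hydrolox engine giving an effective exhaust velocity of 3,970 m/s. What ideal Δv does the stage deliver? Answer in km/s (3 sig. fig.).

Δv ≈ 7.96 km/s

Stage wet mass = m₀ − payload = 11,100 − 751 = 10,349 kg.
Stage dry mass = ε × stage wet mass = 0.072 × 10,349 = 745.128 kg.
Burnout mass m_f = stage dry + payload = 745.128 + 751 = 1,496.128 kg.
By the Tsiolkovsky rocket equation, Δv = v_e · ln(11,100/1,496.128) = 3970.0 × ln(7.419) = 3970.0 × 2.0041 ≈ 7956 m/s.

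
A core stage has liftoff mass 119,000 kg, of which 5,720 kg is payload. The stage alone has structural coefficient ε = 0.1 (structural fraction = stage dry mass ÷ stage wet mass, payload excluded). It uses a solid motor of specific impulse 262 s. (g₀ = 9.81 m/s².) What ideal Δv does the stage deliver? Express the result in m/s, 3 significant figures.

Stage wet mass = m₀ − payload = 119,000 − 5,720 = 113,280 kg.
Stage dry mass = ε × stage wet mass = 0.1 × 113,280 = 11,328 kg.
Burnout mass m_f = stage dry + payload = 11,328 + 5,720 = 17,048 kg.
v_e = Isp · g₀ = 262 × 9.81 = 2570.2 m/s.
Using Δv = v_e ln(m₀/m_f): Δv = v_e · ln(119,000/17,048) = 2570.2 × ln(6.98) = 2570.2 × 1.9431 ≈ 4994 m/s.

Δv ≈ 4990 m/s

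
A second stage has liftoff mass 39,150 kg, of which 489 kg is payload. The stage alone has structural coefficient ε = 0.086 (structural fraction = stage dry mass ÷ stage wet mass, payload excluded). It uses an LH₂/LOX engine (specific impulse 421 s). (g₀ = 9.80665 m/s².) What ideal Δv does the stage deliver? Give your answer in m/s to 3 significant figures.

Stage wet mass = m₀ − payload = 39,150 − 489 = 38,661 kg.
Stage dry mass = ε × stage wet mass = 0.086 × 38,661 = 3,324.85 kg.
Burnout mass m_f = stage dry + payload = 3,324.85 + 489 = 3,813.85 kg.
v_e = Isp · g₀ = 421 × 9.80665 = 4128.6 m/s.
Δv = v_e · ln(39,150/3,813.85) = 4128.6 × ln(10.27) = 4128.6 × 2.3288 ≈ 9615 m/s.

Δv ≈ 9610 m/s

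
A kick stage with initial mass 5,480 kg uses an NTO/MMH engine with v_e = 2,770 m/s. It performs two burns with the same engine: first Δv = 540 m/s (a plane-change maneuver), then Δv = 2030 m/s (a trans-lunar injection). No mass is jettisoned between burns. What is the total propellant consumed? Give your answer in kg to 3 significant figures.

total propellant consumed ≈ 3310 kg

After the first burn: m = 5480 × exp(−540/2770.0) = 5480 × 0.82288 = 4,509.38 kg.
After the second burn: m = 4,509.38 × exp(−2030/2770.0) = 4,509.38 × 0.48054 = 2,166.94 kg.
Total propellant = m₀ − m_final = 5480 − 2,166.94 = 3,313.06 kg.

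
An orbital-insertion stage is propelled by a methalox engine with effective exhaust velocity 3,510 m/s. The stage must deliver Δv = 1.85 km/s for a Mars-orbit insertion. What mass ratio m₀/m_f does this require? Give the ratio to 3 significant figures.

m₀/m_f = exp(Δv / v_e) = exp(1850 / 3510.0) = exp(0.5271) = 1.6940.

mass ratio ≈ 1.69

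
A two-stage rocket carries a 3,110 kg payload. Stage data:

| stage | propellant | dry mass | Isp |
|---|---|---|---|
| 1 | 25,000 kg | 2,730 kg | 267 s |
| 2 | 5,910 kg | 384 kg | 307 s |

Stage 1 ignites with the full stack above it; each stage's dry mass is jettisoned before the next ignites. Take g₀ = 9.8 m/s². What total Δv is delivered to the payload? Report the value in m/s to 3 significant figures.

Ignition mass of stage 1 = 25,000+2,730 + 5,910+384 + 3,110 = 37,134 kg.
Stage 1: m₀ = 37,134 kg, m_f = 37,134 − 25,000 = 12,134 kg; Δv = 267×9.8×ln(3.06) = 2616.6×1.1185 ≈ 2927 m/s.
Stage 2: m₀ = 9,404 kg, m_f = 9,404 − 5,910 = 3,494 kg; Δv = 307×9.8×ln(2.691) = 3008.6×0.9901 ≈ 2979 m/s.
Total Δv = 2927 + 2979 = 5906 m/s.

Δv ≈ 5910 m/s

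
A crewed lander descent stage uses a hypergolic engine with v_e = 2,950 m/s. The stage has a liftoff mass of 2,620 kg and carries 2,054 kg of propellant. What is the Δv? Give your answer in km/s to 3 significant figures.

Δv ≈ 4.52 km/s

m_f = m₀ − m_prop = 2,620 − 2,054 = 566 kg.
Δv = v_e · ln(m₀/m_f) = 2950.0 × ln(4.629) = 2950.0 × 1.5323 ≈ 4520.4 m/s.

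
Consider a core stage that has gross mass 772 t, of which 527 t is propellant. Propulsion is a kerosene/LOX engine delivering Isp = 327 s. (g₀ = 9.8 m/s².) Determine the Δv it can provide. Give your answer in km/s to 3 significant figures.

v_e = Isp · g₀ = 327 × 9.8 = 3204.6 m/s.
m_f = m₀ − m_prop = 772 − 527 = 245 t.
By the Tsiolkovsky rocket equation, Δv = v_e · ln(m₀/m_f) = 3204.6 × ln(3.151) = 3204.6 × 1.1477 ≈ 3678.0 m/s.

Δv ≈ 3.68 km/s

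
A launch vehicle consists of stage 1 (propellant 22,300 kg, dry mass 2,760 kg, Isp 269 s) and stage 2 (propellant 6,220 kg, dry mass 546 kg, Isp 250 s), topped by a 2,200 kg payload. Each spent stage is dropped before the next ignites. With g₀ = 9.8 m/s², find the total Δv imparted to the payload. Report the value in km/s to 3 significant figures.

Ignition mass of stage 1 = 22,300+2,760 + 6,220+546 + 2,200 = 34,026 kg.
Stage 1: m₀ = 34,026 kg, m_f = 34,026 − 22,300 = 11,726 kg; Δv = 269×9.8×ln(2.902) = 2636.2×1.0653 ≈ 2808 m/s.
Stage 2: m₀ = 8,966 kg, m_f = 8,966 − 6,220 = 2,746 kg; Δv = 250×9.8×ln(3.265) = 2450.0×1.1833 ≈ 2899 m/s.
Total Δv = 2808 + 2899 = 5707 m/s.

Δv ≈ 5.71 km/s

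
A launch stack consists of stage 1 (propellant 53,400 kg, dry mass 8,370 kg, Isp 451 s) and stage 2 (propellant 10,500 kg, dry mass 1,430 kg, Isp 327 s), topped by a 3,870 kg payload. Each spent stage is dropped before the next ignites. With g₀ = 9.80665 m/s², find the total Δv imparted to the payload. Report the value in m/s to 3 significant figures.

Δv ≈ 8660 m/s

Ignition mass of stage 1 = 53,400+8,370 + 10,500+1,430 + 3,870 = 77,570 kg.
Stage 1: m₀ = 77,570 kg, m_f = 77,570 − 53,400 = 24,170 kg; Δv = 451×9.80665×ln(3.209) = 4422.8×1.1661 ≈ 5157 m/s.
Stage 2: m₀ = 15,800 kg, m_f = 15,800 − 10,500 = 5,300 kg; Δv = 327×9.80665×ln(2.981) = 3206.8×1.0923 ≈ 3503 m/s.
Total Δv = 5157 + 3503 = 8660 m/s.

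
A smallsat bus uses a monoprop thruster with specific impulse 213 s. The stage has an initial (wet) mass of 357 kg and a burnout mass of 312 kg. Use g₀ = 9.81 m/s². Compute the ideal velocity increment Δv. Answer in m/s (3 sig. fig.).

Δv ≈ 282 m/s

v_e = Isp · g₀ = 213 × 9.81 = 2089.5 m/s.
By the Tsiolkovsky rocket equation, Δv = v_e · ln(m₀/m_f) = 2089.5 × ln(1.144) = 2089.5 × 0.1347 ≈ 281.5 m/s.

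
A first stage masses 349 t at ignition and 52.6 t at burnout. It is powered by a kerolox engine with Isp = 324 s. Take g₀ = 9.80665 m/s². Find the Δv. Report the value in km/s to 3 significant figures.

v_e = Isp · g₀ = 324 × 9.80665 = 3177.4 m/s.
Rocket equation: Δv = v_e · ln(m₀/m_f) = 3177.4 × ln(6.635) = 3177.4 × 1.8924 ≈ 6012.7 m/s.

Δv ≈ 6.01 km/s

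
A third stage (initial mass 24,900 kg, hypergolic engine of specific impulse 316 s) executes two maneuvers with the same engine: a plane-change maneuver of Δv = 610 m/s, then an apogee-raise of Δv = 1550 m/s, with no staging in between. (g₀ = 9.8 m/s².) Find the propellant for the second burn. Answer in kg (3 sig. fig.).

propellant for the second burn ≈ 8050 kg

v_e = Isp · g₀ = 316 × 9.8 = 3096.8 m/s.
After the first burn: m = 24900 × exp(−610/3096.8) = 24900 × 0.82121 = 20,448.1 kg.
After the second burn: m = 20,448.1 × exp(−1550/3096.8) = 20,448.1 × 0.60622 = 12,396 kg.
Second-burn propellant = 20,448.1 − 12,396 = 8,052.1 kg.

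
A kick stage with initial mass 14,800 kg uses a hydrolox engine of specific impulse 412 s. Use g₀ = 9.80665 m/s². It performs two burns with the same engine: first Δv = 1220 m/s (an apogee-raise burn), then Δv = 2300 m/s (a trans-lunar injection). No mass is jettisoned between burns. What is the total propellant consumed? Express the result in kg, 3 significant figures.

v_e = Isp · g₀ = 412 × 9.80665 = 4040.3 m/s.
After the first burn: m = 14800 × exp(−1220/4040.3) = 14800 × 0.73937 = 10,942.7 kg.
After the second burn: m = 10,942.7 × exp(−2300/4040.3) = 10,942.7 × 0.56594 = 6,192.91 kg.
Total propellant = m₀ − m_final = 14800 − 6,192.91 = 8,607.09 kg.

total propellant consumed ≈ 8610 kg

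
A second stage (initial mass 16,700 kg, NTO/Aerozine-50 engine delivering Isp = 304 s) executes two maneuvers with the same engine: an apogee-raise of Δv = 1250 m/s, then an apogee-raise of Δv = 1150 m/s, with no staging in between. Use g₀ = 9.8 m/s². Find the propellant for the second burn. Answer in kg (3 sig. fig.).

v_e = Isp · g₀ = 304 × 9.8 = 2979.2 m/s.
After the first burn: m = 16700 × exp(−1250/2979.2) = 16700 × 0.65733 = 10,977.4 kg.
After the second burn: m = 10,977.4 × exp(−1150/2979.2) = 10,977.4 × 0.67976 = 7,462 kg.
Second-burn propellant = 10,977.4 − 7,462 = 3,515.4 kg.

propellant for the second burn ≈ 3520 kg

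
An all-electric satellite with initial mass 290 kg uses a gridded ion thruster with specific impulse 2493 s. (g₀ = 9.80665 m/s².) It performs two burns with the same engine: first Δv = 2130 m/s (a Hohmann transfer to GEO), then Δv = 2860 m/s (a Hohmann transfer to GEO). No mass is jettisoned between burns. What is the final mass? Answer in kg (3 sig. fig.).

final mass ≈ 236 kg

v_e = Isp · g₀ = 2493 × 9.80665 = 24448.0 m/s.
After the first burn: m = 290 × exp(−2130/24448.0) = 290 × 0.91656 = 265.802 kg.
After the second burn: m = 265.802 × exp(−2860/24448.0) = 265.802 × 0.88960 = 236.457 kg.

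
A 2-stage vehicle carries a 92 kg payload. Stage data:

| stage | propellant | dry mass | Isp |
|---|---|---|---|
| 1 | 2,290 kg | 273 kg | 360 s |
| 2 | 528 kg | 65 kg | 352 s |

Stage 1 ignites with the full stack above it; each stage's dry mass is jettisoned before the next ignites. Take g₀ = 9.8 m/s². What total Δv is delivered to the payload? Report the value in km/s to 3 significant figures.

Δv ≈ 9.39 km/s

Ignition mass of stage 1 = 2,290+273 + 528+65 + 92 = 3,248 kg.
Stage 1: m₀ = 3,248 kg, m_f = 3,248 − 2,290 = 958 kg; Δv = 360×9.8×ln(3.39) = 3528.0×1.2209 ≈ 4308 m/s.
Stage 2: m₀ = 685 kg, m_f = 685 − 528 = 157 kg; Δv = 352×9.8×ln(4.363) = 3449.6×1.4732 ≈ 5082 m/s.
Total Δv = 4308 + 5082 = 9390 m/s.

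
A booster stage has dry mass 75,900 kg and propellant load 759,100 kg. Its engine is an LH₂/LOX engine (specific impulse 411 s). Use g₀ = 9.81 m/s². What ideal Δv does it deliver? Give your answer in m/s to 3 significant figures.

Δv ≈ 9670 m/s

v_e = Isp · g₀ = 411 × 9.81 = 4031.9 m/s.
m₀ = m_dry + m_prop = 75,900 + 759,100 = 835,000 kg.
Δv = v_e · ln(m₀/m_f) = 4031.9 × ln(11) = 4031.9 × 2.3980 ≈ 9668.6 m/s.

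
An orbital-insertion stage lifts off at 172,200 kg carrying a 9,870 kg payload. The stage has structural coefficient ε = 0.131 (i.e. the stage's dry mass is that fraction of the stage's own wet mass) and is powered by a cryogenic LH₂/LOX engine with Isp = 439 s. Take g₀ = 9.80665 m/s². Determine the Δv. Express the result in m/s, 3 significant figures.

Stage wet mass = m₀ − payload = 172,200 − 9,870 = 162,330 kg.
Stage dry mass = ε × stage wet mass = 0.131 × 162,330 = 21,265.2 kg.
Burnout mass m_f = stage dry + payload = 21,265.2 + 9,870 = 31,135.2 kg.
v_e = Isp · g₀ = 439 × 9.80665 = 4305.1 m/s.
Using Δv = v_e ln(m₀/m_f): Δv = v_e · ln(172,200/31,135.2) = 4305.1 × ln(5.531) = 4305.1 × 1.7103 ≈ 7363 m/s.

Δv ≈ 7360 m/s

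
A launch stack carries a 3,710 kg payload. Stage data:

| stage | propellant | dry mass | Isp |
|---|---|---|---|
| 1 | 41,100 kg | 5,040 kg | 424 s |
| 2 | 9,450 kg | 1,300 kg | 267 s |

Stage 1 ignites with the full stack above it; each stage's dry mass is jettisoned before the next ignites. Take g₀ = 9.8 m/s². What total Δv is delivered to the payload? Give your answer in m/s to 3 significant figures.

Δv ≈ 7480 m/s

Ignition mass of stage 1 = 41,100+5,040 + 9,450+1,300 + 3,710 = 60,600 kg.
Stage 1: m₀ = 60,600 kg, m_f = 60,600 − 41,100 = 19,500 kg; Δv = 424×9.8×ln(3.108) = 4155.2×1.1339 ≈ 4711 m/s.
Stage 2: m₀ = 14,460 kg, m_f = 14,460 − 9,450 = 5,010 kg; Δv = 267×9.8×ln(2.886) = 2616.6×1.0600 ≈ 2773 m/s.
Total Δv = 4711 + 2773 = 7484 m/s.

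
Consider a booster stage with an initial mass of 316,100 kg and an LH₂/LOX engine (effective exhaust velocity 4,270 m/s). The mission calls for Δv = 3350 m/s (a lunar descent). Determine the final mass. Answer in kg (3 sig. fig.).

final mass ≈ 144000 kg

m₀/m_f = exp(Δv / v_e) = exp(3350 / 4270.0) = exp(0.7845) = 2.1914.
m_f = m₀ / 2.1914 = 316,100 / 2.1914 = 144,246 kg.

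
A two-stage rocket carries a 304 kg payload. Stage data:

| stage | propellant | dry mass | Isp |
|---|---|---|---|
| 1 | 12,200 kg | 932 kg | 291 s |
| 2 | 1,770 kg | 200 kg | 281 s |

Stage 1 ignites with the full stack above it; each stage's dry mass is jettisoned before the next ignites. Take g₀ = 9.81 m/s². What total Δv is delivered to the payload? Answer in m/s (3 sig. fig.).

Ignition mass of stage 1 = 12,200+932 + 1,770+200 + 304 = 15,406 kg.
Stage 1: m₀ = 15,406 kg, m_f = 15,406 − 12,200 = 3,206 kg; Δv = 291×9.81×ln(4.805) = 2854.7×1.5697 ≈ 4481 m/s.
Stage 2: m₀ = 2,274 kg, m_f = 2,274 − 1,770 = 504 kg; Δv = 281×9.81×ln(4.512) = 2756.6×1.5067 ≈ 4153 m/s.
Total Δv = 4481 + 4153 = 8634 m/s.

Δv ≈ 8630 m/s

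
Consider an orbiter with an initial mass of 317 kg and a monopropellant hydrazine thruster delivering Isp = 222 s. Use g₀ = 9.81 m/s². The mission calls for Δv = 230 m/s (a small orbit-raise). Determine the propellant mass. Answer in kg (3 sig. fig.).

propellant mass ≈ 31.8 kg

v_e = Isp · g₀ = 222 × 9.81 = 2177.8 m/s.
Using Δv = v_e ln(m₀/m_f): m₀/m_f = exp(Δv / v_e) = exp(230 / 2177.8) = exp(0.1056) = 1.1114.
m_f = 317 / 1.1114 = 285.226 kg, so propellant = m₀ − m_f = 317 − 285.226 = 31.774 kg.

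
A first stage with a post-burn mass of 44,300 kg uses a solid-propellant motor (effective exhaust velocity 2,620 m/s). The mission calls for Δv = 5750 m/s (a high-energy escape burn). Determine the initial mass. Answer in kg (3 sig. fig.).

By the Tsiolkovsky rocket equation, m₀/m_f = exp(Δv / v_e) = exp(5750 / 2620.0) = exp(2.1947) = 8.9769.
m₀ = m_f × 8.9769 = 44,300 × 8.9769 = 397,677 kg.

initial mass ≈ 398000 kg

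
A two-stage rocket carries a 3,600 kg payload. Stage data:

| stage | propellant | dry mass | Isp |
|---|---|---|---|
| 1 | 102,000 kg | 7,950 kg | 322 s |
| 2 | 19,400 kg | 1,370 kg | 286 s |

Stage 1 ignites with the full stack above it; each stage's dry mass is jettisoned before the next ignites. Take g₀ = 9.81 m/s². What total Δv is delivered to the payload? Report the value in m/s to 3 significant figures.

Ignition mass of stage 1 = 102,000+7,950 + 19,400+1,370 + 3,600 = 134,320 kg.
Stage 1: m₀ = 134,320 kg, m_f = 134,320 − 102,000 = 32,320 kg; Δv = 322×9.81×ln(4.156) = 3158.8×1.4245 ≈ 4500 m/s.
Stage 2: m₀ = 24,370 kg, m_f = 24,370 − 19,400 = 4,970 kg; Δv = 286×9.81×ln(4.903) = 2805.7×1.5899 ≈ 4461 m/s.
Total Δv = 4500 + 4461 = 8961 m/s.

Δv ≈ 8960 m/s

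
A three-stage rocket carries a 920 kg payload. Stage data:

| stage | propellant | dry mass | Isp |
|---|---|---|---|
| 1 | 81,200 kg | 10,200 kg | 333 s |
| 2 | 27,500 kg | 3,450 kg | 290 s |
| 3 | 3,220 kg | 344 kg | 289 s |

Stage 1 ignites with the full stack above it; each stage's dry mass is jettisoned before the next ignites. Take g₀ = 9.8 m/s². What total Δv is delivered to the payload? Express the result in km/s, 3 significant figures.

Ignition mass of stage 1 = 81,200+10,200 + 27,500+3,450 + 3,220+344 + 920 = 126,834 kg.
Stage 1: m₀ = 126,834 kg, m_f = 126,834 − 81,200 = 45,634 kg; Δv = 333×9.8×ln(2.779) = 3263.4×1.0222 ≈ 3336 m/s.
Stage 2: m₀ = 35,434 kg, m_f = 35,434 − 27,500 = 7,934 kg; Δv = 290×9.8×ln(4.466) = 2842.0×1.4965 ≈ 4253 m/s.
Stage 3: m₀ = 4,484 kg, m_f = 4,484 − 3,220 = 1,264 kg; Δv = 289×9.8×ln(3.547) = 2832.2×1.2662 ≈ 3586 m/s.
Total Δv = 3336 + 4253 + 3586 = 11175 m/s.

Δv ≈ 11.2 km/s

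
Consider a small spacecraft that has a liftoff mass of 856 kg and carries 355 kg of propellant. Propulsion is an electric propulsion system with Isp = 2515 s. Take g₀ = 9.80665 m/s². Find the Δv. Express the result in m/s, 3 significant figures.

Δv ≈ 13200 m/s

v_e = Isp · g₀ = 2515 × 9.80665 = 24663.7 m/s.
m_f = m₀ − m_prop = 856 − 355 = 501 kg.
Δv = v_e · ln(m₀/m_f) = 24663.7 × ln(1.709) = 24663.7 × 0.5357 ≈ 13211.5 m/s.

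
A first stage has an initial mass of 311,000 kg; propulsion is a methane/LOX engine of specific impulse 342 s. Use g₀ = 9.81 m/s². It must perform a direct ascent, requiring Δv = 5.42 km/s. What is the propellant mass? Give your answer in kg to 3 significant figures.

v_e = Isp · g₀ = 342 × 9.81 = 3355.0 m/s.
Rocket equation: m₀/m_f = exp(Δv / v_e) = exp(5420 / 3355.0) = exp(1.6155) = 5.0304.
m_f = 311,000 / 5.0304 = 61,824.1 kg, so propellant = m₀ − m_f = 311,000 − 61,824.1 = 249,175.9 kg.

propellant mass ≈ 249000 kg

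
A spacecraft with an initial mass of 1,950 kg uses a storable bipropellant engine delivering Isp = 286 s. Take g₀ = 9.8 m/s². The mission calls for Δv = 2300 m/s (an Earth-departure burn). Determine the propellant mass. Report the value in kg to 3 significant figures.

propellant mass ≈ 1090 kg

v_e = Isp · g₀ = 286 × 9.8 = 2802.8 m/s.
By the Tsiolkovsky rocket equation, m₀/m_f = exp(Δv / v_e) = exp(2300 / 2802.8) = exp(0.8206) = 2.2719.
m_f = 1,950 / 2.2719 = 858.312 kg, so propellant = m₀ − m_f = 1,950 − 858.312 = 1,091.688 kg.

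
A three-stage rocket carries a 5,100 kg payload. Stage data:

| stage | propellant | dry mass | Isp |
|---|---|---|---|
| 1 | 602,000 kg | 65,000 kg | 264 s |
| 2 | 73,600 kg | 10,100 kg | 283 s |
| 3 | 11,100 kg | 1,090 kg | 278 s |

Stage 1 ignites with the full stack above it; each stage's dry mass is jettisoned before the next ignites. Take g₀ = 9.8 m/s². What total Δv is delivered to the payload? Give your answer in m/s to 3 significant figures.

Δv ≈ 10400 m/s

Ignition mass of stage 1 = 602,000+65,000 + 73,600+10,100 + 11,100+1,090 + 5,100 = 767,990 kg.
Stage 1: m₀ = 767,990 kg, m_f = 767,990 − 602,000 = 165,990 kg; Δv = 264×9.8×ln(4.627) = 2587.2×1.5318 ≈ 3963 m/s.
Stage 2: m₀ = 100,990 kg, m_f = 100,990 − 73,600 = 27,390 kg; Δv = 283×9.8×ln(3.687) = 2773.4×1.3048 ≈ 3619 m/s.
Stage 3: m₀ = 17,290 kg, m_f = 17,290 − 11,100 = 6,190 kg; Δv = 278×9.8×ln(2.793) = 2724.4×1.0272 ≈ 2798 m/s.
Total Δv = 3963 + 3619 + 2798 = 10380 m/s.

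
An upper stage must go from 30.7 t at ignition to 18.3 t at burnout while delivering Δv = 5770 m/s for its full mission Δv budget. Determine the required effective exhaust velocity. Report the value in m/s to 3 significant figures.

ln(m₀/m_f) = ln(30700/18300) = ln(1.678) = 0.5174.
v_e = Δv / ln(m₀/m_f) = 5770 / 0.5174 = 11152.7 m/s.

v_e ≈ 11200 m/s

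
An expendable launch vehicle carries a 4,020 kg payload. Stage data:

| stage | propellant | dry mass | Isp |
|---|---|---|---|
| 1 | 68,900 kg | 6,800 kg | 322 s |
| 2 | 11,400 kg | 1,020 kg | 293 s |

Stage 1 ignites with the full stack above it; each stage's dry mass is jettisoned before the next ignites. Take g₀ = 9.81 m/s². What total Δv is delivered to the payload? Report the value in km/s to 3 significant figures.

Ignition mass of stage 1 = 68,900+6,800 + 11,400+1,020 + 4,020 = 92,140 kg.
Stage 1: m₀ = 92,140 kg, m_f = 92,140 − 68,900 = 23,240 kg; Δv = 322×9.81×ln(3.965) = 3158.8×1.3774 ≈ 4351 m/s.
Stage 2: m₀ = 16,440 kg, m_f = 16,440 − 11,400 = 5,040 kg; Δv = 293×9.81×ln(3.262) = 2874.3×1.1823 ≈ 3398 m/s.
Total Δv = 4351 + 3398 = 7749 m/s.

Δv ≈ 7.75 km/s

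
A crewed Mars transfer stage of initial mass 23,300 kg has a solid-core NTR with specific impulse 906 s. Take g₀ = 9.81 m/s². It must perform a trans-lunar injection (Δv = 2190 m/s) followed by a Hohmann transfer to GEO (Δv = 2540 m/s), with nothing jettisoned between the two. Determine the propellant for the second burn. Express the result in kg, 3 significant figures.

propellant for the second burn ≈ 4530 kg

v_e = Isp · g₀ = 906 × 9.81 = 8887.9 m/s.
After the first burn: m = 23300 × exp(−2190/8887.9) = 23300 × 0.78161 = 18,211.5 kg.
After the second burn: m = 18,211.5 × exp(−2540/8887.9) = 18,211.5 × 0.75143 = 13,684.7 kg.
Second-burn propellant = 18,211.5 − 13,684.7 = 4,526.8 kg.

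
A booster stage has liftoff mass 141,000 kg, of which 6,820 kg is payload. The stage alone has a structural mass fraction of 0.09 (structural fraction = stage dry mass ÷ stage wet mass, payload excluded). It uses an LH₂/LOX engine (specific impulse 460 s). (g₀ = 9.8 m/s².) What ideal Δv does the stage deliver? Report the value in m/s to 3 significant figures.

Δv ≈ 9060 m/s

Stage wet mass = m₀ − payload = 141,000 − 6,820 = 134,180 kg.
Stage dry mass = ε × stage wet mass = 0.09 × 134,180 = 12,076.2 kg.
Burnout mass m_f = stage dry + payload = 12,076.2 + 6,820 = 18,896.2 kg.
v_e = Isp · g₀ = 460 × 9.8 = 4508.0 m/s.
Using Δv = v_e ln(m₀/m_f): Δv = v_e · ln(141,000/18,896.2) = 4508.0 × ln(7.462) = 4508.0 × 2.0098 ≈ 9060 m/s.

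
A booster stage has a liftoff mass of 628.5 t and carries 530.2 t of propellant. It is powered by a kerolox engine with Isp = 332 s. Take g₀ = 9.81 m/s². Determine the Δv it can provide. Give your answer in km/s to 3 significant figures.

Δv ≈ 6.04 km/s

v_e = Isp · g₀ = 332 × 9.81 = 3256.9 m/s.
m_f = m₀ − m_prop = 628.5 − 530.2 = 98.3 t.
From the ideal rocket equation, Δv = v_e · ln(m₀/m_f) = 3256.9 × ln(6.394) = 3256.9 × 1.8553 ≈ 6042.6 m/s.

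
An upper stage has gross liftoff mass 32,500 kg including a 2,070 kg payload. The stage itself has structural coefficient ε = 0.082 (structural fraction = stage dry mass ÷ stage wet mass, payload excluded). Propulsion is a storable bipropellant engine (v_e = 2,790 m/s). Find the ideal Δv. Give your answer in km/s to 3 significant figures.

Stage wet mass = m₀ − payload = 32,500 − 2,070 = 30,430 kg.
Stage dry mass = ε × stage wet mass = 0.082 × 30,430 = 2,495.26 kg.
Burnout mass m_f = stage dry + payload = 2,495.26 + 2,070 = 4,565.26 kg.
Rocket equation: Δv = v_e · ln(32,500/4,565.26) = 2790.0 × ln(7.119) = 2790.0 × 1.9628 ≈ 5476 m/s.

Δv ≈ 5.48 km/s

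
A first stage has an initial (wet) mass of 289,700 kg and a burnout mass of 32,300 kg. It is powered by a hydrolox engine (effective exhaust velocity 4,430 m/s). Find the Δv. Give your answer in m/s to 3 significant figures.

Δv = v_e · ln(m₀/m_f) = 4430.0 × ln(8.969) = 4430.0 × 2.1938 ≈ 9718.4 m/s.

Δv ≈ 9720 m/s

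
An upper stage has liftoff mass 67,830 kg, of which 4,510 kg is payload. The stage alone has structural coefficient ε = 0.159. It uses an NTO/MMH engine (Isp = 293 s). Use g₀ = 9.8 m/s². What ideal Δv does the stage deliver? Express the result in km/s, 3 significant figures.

Δv ≈ 4.41 km/s

Stage wet mass = m₀ − payload = 67,830 − 4,510 = 63,320 kg.
Stage dry mass = ε × stage wet mass = 0.159 × 63,320 = 10,067.9 kg.
Burnout mass m_f = stage dry + payload = 10,067.9 + 4,510 = 14,577.9 kg.
v_e = Isp · g₀ = 293 × 9.8 = 2871.4 m/s.
By the Tsiolkovsky rocket equation, Δv = v_e · ln(67,830/14,577.9) = 2871.4 × ln(4.653) = 2871.4 × 1.5375 ≈ 4415 m/s.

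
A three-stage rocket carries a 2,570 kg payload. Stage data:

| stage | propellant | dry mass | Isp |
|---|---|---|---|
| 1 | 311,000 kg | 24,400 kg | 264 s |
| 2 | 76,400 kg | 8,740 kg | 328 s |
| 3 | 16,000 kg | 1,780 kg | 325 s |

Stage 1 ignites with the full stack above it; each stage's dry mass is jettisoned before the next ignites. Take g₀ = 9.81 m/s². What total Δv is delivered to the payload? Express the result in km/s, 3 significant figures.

Δv ≈ 12.2 km/s

Ignition mass of stage 1 = 311,000+24,400 + 76,400+8,740 + 16,000+1,780 + 2,570 = 440,890 kg.
Stage 1: m₀ = 440,890 kg, m_f = 440,890 − 311,000 = 129,890 kg; Δv = 264×9.81×ln(3.394) = 2589.8×1.2221 ≈ 3165 m/s.
Stage 2: m₀ = 105,490 kg, m_f = 105,490 − 76,400 = 29,090 kg; Δv = 328×9.81×ln(3.626) = 3217.7×1.2882 ≈ 4145 m/s.
Stage 3: m₀ = 20,350 kg, m_f = 20,350 − 16,000 = 4,350 kg; Δv = 325×9.81×ln(4.678) = 3188.2×1.5429 ≈ 4919 m/s.
Total Δv = 3165 + 4145 + 4919 = 12229 m/s.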